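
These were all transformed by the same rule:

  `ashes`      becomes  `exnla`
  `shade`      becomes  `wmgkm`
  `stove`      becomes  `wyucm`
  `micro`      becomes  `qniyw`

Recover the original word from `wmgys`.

In ashes: a→e is +4, s→x is +5, h→n is +6, e→l is +7 — the shift increases by 1 each position. Letter i (0-indexed) is shifted by i+4, so successive shifts are 4, 5, 6, ….
Reversing it on wmgys: w−4=s, m−5=h, g−6=a, y−7=r, s−8=k.

shark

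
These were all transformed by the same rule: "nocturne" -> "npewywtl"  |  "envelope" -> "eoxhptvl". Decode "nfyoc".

newly

In nocturne: n→n is +0, o→p is +1, c→e is +2, t→w is +3 — the shift increases by 1 each position. Each letter shifts forward by its position index (0, 1, 2, …) — the shift grows by one for each successive letter.
Reversing it on nfyoc: n−0=n, f−1=e, y−2=w, o−3=l, c−4=y.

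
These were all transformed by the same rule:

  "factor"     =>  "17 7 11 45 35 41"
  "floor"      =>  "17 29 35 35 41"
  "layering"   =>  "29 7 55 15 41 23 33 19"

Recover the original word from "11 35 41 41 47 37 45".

corrupt

f(#6)→17 and a(#1)→7: differences scale by 2, so n = 2·pos + 5. With a=1..z=26, the number is 2·pos + 5.
Decoding 11 35 41 41 47 37 45: 11→(11−5)÷2=3=c, 35→(35−5)÷2=15=o, 41→(41−5)÷2=18=r, 41→(41−5)÷2=18=r, 47→(47−5)÷2=21=u, 37→(37−5)÷2=16=p, 45→(45−5)÷2=20=t.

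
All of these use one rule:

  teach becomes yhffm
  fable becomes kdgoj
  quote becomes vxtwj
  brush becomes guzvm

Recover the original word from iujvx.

Shifts by position in teach: pos 0: t→y (+5), pos 1: e→h (+3), pos 2: a→f (+5), pos 3: c→f (+3) — repeating every 2. The shifts repeat in a cycle of length 2: positions 0,1,… shift by +5, +3, then the pattern repeats.
Undoing it on iujvx: i−5=d, u−3=r, j−5=e, v−3=s, x−5=s.

dress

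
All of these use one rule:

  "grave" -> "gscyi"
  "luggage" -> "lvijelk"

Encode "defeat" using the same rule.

Each letter shifts forward by its position index (0, 1, 2, …) — the shift grows by one for each successive letter.
On defeat: d+0=d, e+1=f, f+2=h, e+3=h, a+4=e, t+5=y.

dfhhey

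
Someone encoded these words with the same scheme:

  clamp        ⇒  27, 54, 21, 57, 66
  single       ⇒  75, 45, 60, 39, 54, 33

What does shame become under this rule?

75, 42, 21, 57, 33

c(#3)→27 and l(#12)→54: differences scale by 3, so n = 3·pos + 18. Each letter becomes 3×(its alphabet position, a=1..z=26) + 18.
For shame: s=19→75, h=8→42, a=1→21, m=13→57, e=5→33.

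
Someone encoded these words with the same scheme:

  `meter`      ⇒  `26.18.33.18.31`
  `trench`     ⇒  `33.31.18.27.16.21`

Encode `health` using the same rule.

21.18.14.25.33.21

m is letter #13 and maps to 26: an offset of 13. Letters become their 1-based position plus 13 (so a→14, b→15, …).
Applying it to health: h=8→21, e=5→18, a=1→14, l=12→25, t=20→33, h=8→21.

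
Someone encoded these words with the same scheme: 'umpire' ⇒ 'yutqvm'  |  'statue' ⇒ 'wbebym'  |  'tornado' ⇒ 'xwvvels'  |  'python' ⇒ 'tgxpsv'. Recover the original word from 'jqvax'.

Shifts by position in umpire: pos 0: u→y (+4), pos 1: m→u (+8), pos 2: p→t (+4), pos 3: i→q (+8) — repeating every 2. The shifts repeat in a cycle of length 2: positions 0,1,… shift by +4, +8, then the pattern repeats.
Undoing it on jqvax: j−4=f, q−8=i, v−4=r, a−8=s, x−4=t.

first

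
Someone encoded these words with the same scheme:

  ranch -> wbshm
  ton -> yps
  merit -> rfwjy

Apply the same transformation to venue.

afsvf

The shift depends on letter class: consonant r→w is +5, but vowel a→b is +1. Vowels shift forward by 1 and consonants shift forward by 5.
For venue: v(cons)+5=a, e(vowel)+1=f, n(cons)+5=s, u(vowel)+1=v, e(vowel)+1=f.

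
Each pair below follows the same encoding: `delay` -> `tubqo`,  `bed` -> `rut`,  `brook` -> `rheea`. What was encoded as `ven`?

Compare letters: d→t is +16, e→u is +16, l→b is +16 — a constant shift. Every letter moves 16 places later in the alphabet, wrapping around z→a.
Decoding ven: v−16=f, e−16=o, n−16=x.

fox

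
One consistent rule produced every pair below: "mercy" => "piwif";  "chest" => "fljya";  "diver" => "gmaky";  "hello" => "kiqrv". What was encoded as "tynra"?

In mercy: m→p is +3, e→i is +4, r→w is +5, c→i is +6 — the shift increases by 1 each position. Each letter shifts forward by (position + 3), i.e. 3, 4, 5, … — the shift grows by one for each successive letter.
Decoding tynra: t−3=q, y−4=u, n−5=i, r−6=l, a−7=t.

quilt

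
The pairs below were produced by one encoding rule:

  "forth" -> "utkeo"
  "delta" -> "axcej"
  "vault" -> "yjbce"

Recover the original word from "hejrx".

stage

Treating letters as 0–25, the rule is x ↦ 23x + 9 (mod 26).
Undoing it on hejrx: h(7)→17·(7−9)≡18=s; e(4)→17·(4−9)≡19=t; j(9)→17·(9−9)≡0=a; r(17)→17·(17−9)≡6=g; x(23)→17·(23−9)≡4=e (all mod 26).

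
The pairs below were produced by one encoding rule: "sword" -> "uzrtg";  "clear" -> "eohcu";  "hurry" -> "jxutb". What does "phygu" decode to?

never

Shifts by position in sword: pos 0: s→u (+2), pos 1: w→z (+3), pos 2: o→r (+3), pos 3: r→t (+2), pos 4: d→g (+3) — repeating every 3. It's a Vigenère-style cipher with numeric key [2,3,3]: position i shifts by key[i mod 3].
Decoding phygu: p−2=n, h−3=e, y−3=v, g−2=e, u−3=r.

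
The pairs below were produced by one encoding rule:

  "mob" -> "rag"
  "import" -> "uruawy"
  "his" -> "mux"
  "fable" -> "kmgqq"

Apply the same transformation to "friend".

The shift depends on letter class: consonant m→r is +5, but vowel o→a is +12. The rule splits by letter class: vowels +12, consonants +5.
Applying it to friend: f(cons)+5=k, r(cons)+5=w, i(vowel)+12=u, e(vowel)+12=q, n(cons)+5=s, d(cons)+5=i.

kwuqsi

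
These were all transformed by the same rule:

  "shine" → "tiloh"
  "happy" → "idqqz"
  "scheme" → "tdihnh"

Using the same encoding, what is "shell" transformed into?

tihmm

The shift depends on letter class: consonant s→t is +1, but vowel i→l is +3. The rule splits by letter class: vowels +3, consonants +1.
Applying it to shell: s(cons)+1=t, h(cons)+1=i, e(vowel)+3=h, l(cons)+1=m, l(cons)+1=m.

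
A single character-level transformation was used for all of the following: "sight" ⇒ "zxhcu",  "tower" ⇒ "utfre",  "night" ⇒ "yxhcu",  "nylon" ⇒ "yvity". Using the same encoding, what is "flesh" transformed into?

s(18)→z(25) and i(8)→x(23) fit y≡21x+11 (mod 26); the inverse of 21 mod 26 is 5. This is an affine cipher: with a=0,…,z=25, each position x becomes (21x+11) mod 26.
On flesh: f(5)→21·5+11≡12=m; l(11)→21·11+11≡8=i; e(4)→21·4+11≡17=r; s(18)→21·18+11≡25=z; h(7)→21·7+11≡2=c (all mod 26).

mirzc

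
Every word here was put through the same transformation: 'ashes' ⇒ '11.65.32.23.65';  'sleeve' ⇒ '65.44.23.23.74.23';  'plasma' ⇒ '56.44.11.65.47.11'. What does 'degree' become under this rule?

20.23.29.62.23.23

Each letter becomes 3×(its alphabet position, a=1..z=26) + 8.
For degree: d=4→20, e=5→23, g=7→29, r=18→62, e=5→23, e=5→23.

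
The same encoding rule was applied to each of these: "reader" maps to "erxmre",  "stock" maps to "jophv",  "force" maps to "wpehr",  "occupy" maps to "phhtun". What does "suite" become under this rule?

Treating letters as 0–25, the rule is x ↦ 5x + 23 (mod 26).
For suite: s(18)→5·18+23≡9=j; u(20)→5·20+23≡19=t; i(8)→5·8+23≡11=l; t(19)→5·19+23≡14=o; e(4)→5·4+23≡17=r (all mod 26).

jtlor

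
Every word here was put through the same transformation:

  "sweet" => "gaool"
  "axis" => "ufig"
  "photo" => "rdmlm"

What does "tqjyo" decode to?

fudge

s(18)→g(6) and w(22)→a(0) fit y≡5x+20 (mod 26); the inverse of 5 mod 26 is 21. Each letter's alphabet position (a=0..z=25) is mapped through 5·x+20 mod 26 — an affine cipher.
Decoding tqjyo: t(19)→21·(19−20)≡5=f; q(16)→21·(16−20)≡20=u; j(9)→21·(9−20)≡3=d; y(24)→21·(24−20)≡6=g; o(14)→21·(14−20)≡4=e (all mod 26).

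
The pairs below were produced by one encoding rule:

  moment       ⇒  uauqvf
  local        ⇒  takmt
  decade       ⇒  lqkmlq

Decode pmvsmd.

hanger

A repeating key of period 2 is used — shifts +8, +12 over and over.
Decoding pmvsmd: p−8=h, m−12=a, v−8=n, s−12=g, m−8=e, d−12=r.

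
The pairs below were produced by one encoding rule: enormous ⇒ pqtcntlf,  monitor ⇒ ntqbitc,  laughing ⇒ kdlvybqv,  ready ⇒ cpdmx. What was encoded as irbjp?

e(4)→p(15) and n(13)→q(16) fit y≡3x+3 (mod 26); the inverse of 3 mod 26 is 9. Treating letters as 0–25, the rule is x ↦ 3x + 3 (mod 26).
Undoing it on irbjp: i(8)→9·(8−3)≡19=t; r(17)→9·(17−3)≡22=w; b(1)→9·(1−3)≡8=i; j(9)→9·(9−3)≡2=c; p(15)→9·(15−3)≡4=e (all mod 26).

twice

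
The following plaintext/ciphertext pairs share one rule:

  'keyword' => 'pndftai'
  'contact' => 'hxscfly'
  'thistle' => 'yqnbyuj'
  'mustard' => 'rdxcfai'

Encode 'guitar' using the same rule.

It's a Vigenère-style cipher with numeric key [5,9]: position i shifts by key[i mod 2].
Applying it to guitar: g+5=l, u+9=d, i+5=n, t+9=c, a+5=f, r+9=a.

ldncfa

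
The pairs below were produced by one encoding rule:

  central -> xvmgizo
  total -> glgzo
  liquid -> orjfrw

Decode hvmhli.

sensor

Each pair mirrors across the alphabet (c↔x, e↔v, n↔m): positions sum to 25. This is the alphabet-reversal cipher (Atbash): a becomes z, b becomes y, etc.
Undoing it on hvmhli: h↔s, v↔e, m↔n, h↔s, l↔o, i↔r.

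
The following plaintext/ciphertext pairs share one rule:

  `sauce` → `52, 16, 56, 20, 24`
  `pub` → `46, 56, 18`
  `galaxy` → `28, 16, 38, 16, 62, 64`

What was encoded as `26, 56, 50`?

s(#19)→52 and a(#1)→16: differences scale by 2, so n = 2·pos + 14. With a=1..z=26, the number is 2·pos + 14.
Decoding 26, 56, 50: 26→(26−14)÷2=6=f, 56→(56−14)÷2=21=u, 50→(50−14)÷2=18=r.

fur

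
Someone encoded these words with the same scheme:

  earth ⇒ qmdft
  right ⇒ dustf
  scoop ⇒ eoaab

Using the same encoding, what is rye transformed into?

Compare letters: e→q is +12, a→m is +12, r→d is +12 — a constant shift. This is a Caesar cipher with shift 12.
For rye: r+12=d, y+12=k, e+12=q.

dkq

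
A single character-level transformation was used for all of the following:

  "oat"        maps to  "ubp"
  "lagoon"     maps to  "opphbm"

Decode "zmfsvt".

The output letters match the input read backwards, each shifted +1: oat reversed is tao. Read the word backwards and shift each letter +1.
Decoding zmfsvt: shift back: z−1=y, m−1=l, f−1=e, s−1=r, v−1=u, t−1=s → ylerus; then reverse → surely.

surely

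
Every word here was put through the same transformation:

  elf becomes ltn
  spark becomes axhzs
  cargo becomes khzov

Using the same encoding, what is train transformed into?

The shift depends on letter class: consonant l→t is +8, but vowel e→l is +7. The rule splits by letter class: vowels +7, consonants +8.
For train: t(cons)+8=b, r(cons)+8=z, a(vowel)+7=h, i(vowel)+7=p, n(cons)+8=v.

bzhpv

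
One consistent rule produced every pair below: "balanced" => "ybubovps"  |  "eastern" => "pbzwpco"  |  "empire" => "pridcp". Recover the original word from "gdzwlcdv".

Each letter's alphabet position (a=0..z=25) is mapped through 23·x+1 mod 26 — an affine cipher.
Reversing it on gdzwlcdv: g(6)→17·(6−1)≡7=h; d(3)→17·(3−1)≡8=i; z(25)→17·(25−1)≡18=s; w(22)→17·(22−1)≡19=t; l(11)→17·(11−1)≡14=o; c(2)→17·(2−1)≡17=r; d(3)→17·(3−1)≡8=i; v(21)→17·(21−1)≡2=c (all mod 26).

historic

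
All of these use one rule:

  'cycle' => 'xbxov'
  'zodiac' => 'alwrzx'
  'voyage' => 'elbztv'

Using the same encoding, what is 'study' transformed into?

Each pair mirrors across the alphabet (c↔x, y↔b, c↔x): positions sum to 25. Each letter is replaced by its mirror in the alphabet: a↔z, b↔y, c↔x, and so on (the Atbash cipher).
On study: s↔h, t↔g, u↔f, d↔w, y↔b.

hgfwb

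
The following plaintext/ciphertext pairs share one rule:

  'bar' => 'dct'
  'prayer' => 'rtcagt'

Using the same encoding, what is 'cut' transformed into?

ewv

Compare letters: b→d is +2, a→c is +2, r→t is +2 — a constant shift. It's a constant shift of +2 (ROT2).
Applying it to cut: c+2=e, u+2=w, t+2=v.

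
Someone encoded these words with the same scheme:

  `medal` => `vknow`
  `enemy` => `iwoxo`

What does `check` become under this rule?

umorm

The output letters match the input read backwards, each shifted +10: medal reversed is ladem. The word is reversed, then every letter is shifted forward by 10.
On check: reverse → kcehc; then shift: k+10=u, c+10=m, e+10=o, h+10=r, c+10=m.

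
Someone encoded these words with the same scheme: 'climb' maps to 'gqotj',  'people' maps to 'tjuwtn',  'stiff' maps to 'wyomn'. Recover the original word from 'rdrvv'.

In climb: c→g is +4, l→q is +5, i→o is +6, m→t is +7 — the shift increases by 1 each position. Letter i (0-indexed) is shifted by i+4, so successive shifts are 4, 5, 6, ….
Undoing it on rdrvv: r−4=n, d−5=y, r−6=l, v−7=o, v−8=n.

nylon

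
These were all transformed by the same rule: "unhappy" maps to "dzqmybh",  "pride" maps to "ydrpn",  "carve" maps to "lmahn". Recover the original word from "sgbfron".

justice

Shifts by position in unhappy: pos 0: u→d (+9), pos 1: n→z (+12), pos 2: h→q (+9), pos 3: a→m (+12) — repeating every 2. It's a Vigenère-style cipher with numeric key [9,12]: position i shifts by key[i mod 2].
Undoing it on sgbfron: s−9=j, g−12=u, b−9=s, f−12=t, r−9=i, o−12=c, n−9=e.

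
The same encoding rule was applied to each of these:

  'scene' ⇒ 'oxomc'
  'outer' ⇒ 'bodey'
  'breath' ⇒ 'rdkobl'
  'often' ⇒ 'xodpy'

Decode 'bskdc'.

The output letters match the input read backwards, each shifted +10: scene reversed is enecs. Read the word backwards and shift each letter +10.
Undoing it on bskdc: shift back: b−10=r, s−10=i, k−10=a, d−10=t, c−10=s → riats; then reverse → stair.

stair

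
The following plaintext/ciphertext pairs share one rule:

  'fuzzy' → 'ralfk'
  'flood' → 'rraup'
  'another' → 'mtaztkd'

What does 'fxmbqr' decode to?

Shifts by position in fuzzy: pos 0: f→r (+12), pos 1: u→a (+6), pos 2: z→l (+12), pos 3: z→f (+6) — repeating every 2. It's a Vigenère-style cipher with numeric key [12,6]: position i shifts by key[i mod 2].
Decoding fxmbqr: f−12=t, x−6=r, m−12=a, b−6=v, q−12=e, r−6=l.

travel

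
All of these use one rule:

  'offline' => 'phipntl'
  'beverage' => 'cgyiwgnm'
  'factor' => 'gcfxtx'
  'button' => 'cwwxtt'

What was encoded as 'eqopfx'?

dollar

In offline: o→p is +1, f→h is +2, f→i is +3, l→p is +4 — the shift increases by 1 each position. Letter i (0-indexed) is shifted by i+1, so successive shifts are 1, 2, 3, ….
Reversing it on eqopfx: e−1=d, q−2=o, o−3=l, p−4=l, f−5=a, x−6=r.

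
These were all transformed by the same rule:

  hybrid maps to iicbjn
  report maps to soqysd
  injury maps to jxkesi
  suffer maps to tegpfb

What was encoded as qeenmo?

Shifts by position in hybrid: pos 0: h→i (+1), pos 1: y→i (+10), pos 2: b→c (+1), pos 3: r→b (+10) — repeating every 2. A repeating key of period 2 is used — shifts +1, +10 over and over.
Decoding qeenmo: q−1=p, e−10=u, e−1=d, n−10=d, m−1=l, o−10=e.

puddle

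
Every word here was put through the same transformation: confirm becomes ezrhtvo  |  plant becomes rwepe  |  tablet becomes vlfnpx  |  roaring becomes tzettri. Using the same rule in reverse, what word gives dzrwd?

Shifts by position in confirm: pos 0: c→e (+2), pos 1: o→z (+11), pos 2: n→r (+4), pos 3: f→h (+2), pos 4: i→t (+11), pos 5: r→v (+4) — repeating every 3. A repeating key of period 3 is used — shifts +2, +11, +4 over and over.
Decoding dzrwd: d−2=b, z−11=o, r−4=n, w−2=u, d−11=s.

bonus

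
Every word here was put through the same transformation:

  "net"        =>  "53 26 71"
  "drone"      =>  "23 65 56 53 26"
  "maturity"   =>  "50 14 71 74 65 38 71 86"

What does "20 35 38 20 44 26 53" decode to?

chicken

The formula is n = 3×(alphabet index, a=1) + 11.
Decoding 20 35 38 20 44 26 53: 20→(20−11)÷3=3=c, 35→(35−11)÷3=8=h, 38→(38−11)÷3=9=i, 20→(20−11)÷3=3=c, 44→(44−11)÷3=11=k, 26→(26−11)÷3=5=e, 53→(53−11)÷3=14=n.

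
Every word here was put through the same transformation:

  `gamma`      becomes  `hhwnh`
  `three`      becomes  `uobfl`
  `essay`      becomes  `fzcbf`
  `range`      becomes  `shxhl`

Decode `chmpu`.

Shifts by position in gamma: pos 0: g→h (+1), pos 1: a→h (+7), pos 2: m→w (+10), pos 3: m→n (+1), pos 4: a→h (+7) — repeating every 3. A repeating key of period 3 is used — shifts +1, +7, +10 over and over.
Undoing it on chmpu: c−1=b, h−7=a, m−10=c, p−1=o, u−7=n.

bacon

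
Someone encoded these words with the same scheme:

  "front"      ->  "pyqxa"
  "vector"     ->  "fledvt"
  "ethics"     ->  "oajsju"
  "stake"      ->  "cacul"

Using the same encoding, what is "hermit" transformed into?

rltwpv

It's a Vigenère-style cipher with numeric key [10,7,2]: position i shifts by key[i mod 3].
Applying it to hermit: h+10=r, e+7=l, r+2=t, m+10=w, i+7=p, t+2=v.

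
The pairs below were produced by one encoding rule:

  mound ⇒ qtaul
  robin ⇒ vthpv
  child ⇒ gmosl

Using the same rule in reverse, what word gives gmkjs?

check

In mound: m→q is +4, o→t is +5, u→a is +6, n→u is +7 — the shift increases by 1 each position. The shift increases by 1 at each position, starting from +4: 4, 5, 6, ….
Undoing it on gmkjs: g−4=c, m−5=h, k−6=e, j−7=c, s−8=k.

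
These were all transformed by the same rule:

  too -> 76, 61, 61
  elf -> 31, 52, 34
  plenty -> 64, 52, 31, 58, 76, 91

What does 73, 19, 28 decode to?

The formula is n = 3×(alphabet index, a=1) + 16.
Undoing it on 73, 19, 28: 73→(73−16)÷3=19=s, 19→(19−16)÷3=1=a, 28→(28−16)÷3=4=d.

sad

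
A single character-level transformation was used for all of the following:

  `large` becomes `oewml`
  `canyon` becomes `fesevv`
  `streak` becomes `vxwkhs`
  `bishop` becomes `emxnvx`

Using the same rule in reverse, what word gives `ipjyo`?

flesh

Each letter shifts forward by (position + 3), i.e. 3, 4, 5, … — the shift grows by one for each successive letter.
Undoing it on ipjyo: i−3=f, p−4=l, j−5=e, y−6=s, o−7=h.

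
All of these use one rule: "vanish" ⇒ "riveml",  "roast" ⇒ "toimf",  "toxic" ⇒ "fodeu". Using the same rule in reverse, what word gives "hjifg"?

v(21)→r(17) and a(0)→i(8) fit y≡19x+8 (mod 26); the inverse of 19 mod 26 is 11. This is an affine cipher: with a=0,…,z=25, each position x becomes (19x+8) mod 26.
Reversing it on hjifg: h(7)→11·(7−8)≡15=p; j(9)→11·(9−8)≡11=l; i(8)→11·(8−8)≡0=a; f(5)→11·(5−8)≡19=t; g(6)→11·(6−8)≡4=e (all mod 26).

plate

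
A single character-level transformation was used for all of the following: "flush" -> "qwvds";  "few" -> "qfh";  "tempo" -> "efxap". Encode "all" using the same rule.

The shift depends on letter class: consonant f→q is +11, but vowel u→v is +1. The rule splits by letter class: vowels +1, consonants +11.
Applying it to all: a(vowel)+1=b, l(cons)+11=w, l(cons)+11=w.

bww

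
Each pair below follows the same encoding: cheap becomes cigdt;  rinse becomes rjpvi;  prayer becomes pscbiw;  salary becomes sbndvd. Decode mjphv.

In cheap: c→c is +0, h→i is +1, e→g is +2, a→d is +3 — the shift increases by 1 each position. Letter i (0-indexed) is shifted by i+0, so successive shifts are 0, 1, 2, ….
Undoing it on mjphv: m−0=m, j−1=i, p−2=n, h−3=e, v−4=r.

miner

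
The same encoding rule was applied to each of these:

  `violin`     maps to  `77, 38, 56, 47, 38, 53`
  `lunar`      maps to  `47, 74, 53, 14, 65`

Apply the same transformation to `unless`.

v(#22)→77 and i(#9)→38: differences scale by 3, so n = 3·pos + 11. With a=1..z=26, the number is 3·pos + 11.
For unless: u=21→74, n=14→53, l=12→47, e=5→26, s=19→68, s=19→68.

74, 53, 47, 26, 68, 68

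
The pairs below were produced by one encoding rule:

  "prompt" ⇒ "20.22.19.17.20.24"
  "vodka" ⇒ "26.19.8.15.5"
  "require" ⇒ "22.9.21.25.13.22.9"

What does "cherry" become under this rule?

p is letter #16 and maps to 20: an offset of 4. Letters become their 1-based position plus 4 (so a→5, b→6, …).
On cherry: c=3→7, h=8→12, e=5→9, r=18→22, r=18→22, y=25→29.

7.12.9.22.22.29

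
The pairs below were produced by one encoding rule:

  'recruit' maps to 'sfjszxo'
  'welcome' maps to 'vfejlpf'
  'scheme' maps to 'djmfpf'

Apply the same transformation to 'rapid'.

snwxu

Each letter's alphabet position (a=0..z=25) is mapped through 11·x+13 mod 26 — an affine cipher.
Applying it to rapid: r(17)→11·17+13≡18=s; a(0)→11·0+13≡13=n; p(15)→11·15+13≡22=w; i(8)→11·8+13≡23=x; d(3)→11·3+13≡20=u (all mod 26).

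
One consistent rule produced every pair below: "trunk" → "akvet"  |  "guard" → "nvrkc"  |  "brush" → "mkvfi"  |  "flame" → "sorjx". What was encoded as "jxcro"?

t(19)→a(0) and r(17)→k(10) fit y≡21x+17 (mod 26); the inverse of 21 mod 26 is 5. Treating letters as 0–25, the rule is x ↦ 21x + 17 (mod 26).
Decoding jxcro: j(9)→5·(9−17)≡12=m; x(23)→5·(23−17)≡4=e; c(2)→5·(2−17)≡3=d; r(17)→5·(17−17)≡0=a; o(14)→5·(14−17)≡11=l (all mod 26).

medal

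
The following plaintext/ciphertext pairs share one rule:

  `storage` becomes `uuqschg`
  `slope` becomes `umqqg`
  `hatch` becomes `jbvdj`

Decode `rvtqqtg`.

Shifts by position in storage: pos 0: s→u (+2), pos 1: t→u (+1), pos 2: o→q (+2), pos 3: r→s (+1) — repeating every 2. The shifts repeat in a cycle of length 2: positions 0,1,… shift by +2, +1, then the pattern repeats.
Decoding rvtqqtg: r−2=p, v−1=u, t−2=r, q−1=p, q−2=o, t−1=s, g−2=e.

purpose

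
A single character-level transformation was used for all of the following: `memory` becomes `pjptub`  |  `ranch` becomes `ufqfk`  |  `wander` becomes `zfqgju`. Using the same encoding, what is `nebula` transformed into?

qjezof

The shift depends on letter class: consonant m→p is +3, but vowel e→j is +5. Vowels shift forward by 5 and consonants shift forward by 3.
For nebula: n(cons)+3=q, e(vowel)+5=j, b(cons)+3=e, u(vowel)+5=z, l(cons)+3=o, a(vowel)+5=f.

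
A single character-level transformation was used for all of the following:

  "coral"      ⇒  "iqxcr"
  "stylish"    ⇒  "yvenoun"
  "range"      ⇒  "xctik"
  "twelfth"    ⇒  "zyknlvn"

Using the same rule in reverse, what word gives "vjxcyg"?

Shifts by position in coral: pos 0: c→i (+6), pos 1: o→q (+2), pos 2: r→x (+6), pos 3: a→c (+2) — repeating every 2. The shifts repeat in a cycle of length 2: positions 0,1,… shift by +6, +2, then the pattern repeats.
Undoing it on vjxcyg: v−6=p, j−2=h, x−6=r, c−2=a, y−6=s, g−2=e.

phrase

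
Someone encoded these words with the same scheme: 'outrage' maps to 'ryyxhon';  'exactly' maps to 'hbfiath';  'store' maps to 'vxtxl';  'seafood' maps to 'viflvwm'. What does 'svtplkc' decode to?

project

In outrage: o→r is +3, u→y is +4, t→y is +5, r→x is +6 — the shift increases by 1 each position. The shift increases by 1 at each position, starting from +3: 3, 4, 5, ….
Reversing it on svtplkc: s−3=p, v−4=r, t−5=o, p−6=j, l−7=e, k−8=c, c−9=t.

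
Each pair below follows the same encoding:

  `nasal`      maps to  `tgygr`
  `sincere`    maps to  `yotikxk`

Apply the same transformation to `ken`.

qkt

It's a constant shift of +6 (ROT6).
For ken: k+6=q, e+6=k, n+6=t.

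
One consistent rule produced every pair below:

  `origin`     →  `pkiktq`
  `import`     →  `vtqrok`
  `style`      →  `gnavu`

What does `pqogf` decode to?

The output letters match the input read backwards, each shifted +2: origin reversed is nigiro. Two steps: reverse the string, then apply a Caesar shift of +2.
Undoing it on pqogf: shift back: p−2=n, q−2=o, o−2=m, g−2=e, f−2=d → nomed; then reverse → demon.

demon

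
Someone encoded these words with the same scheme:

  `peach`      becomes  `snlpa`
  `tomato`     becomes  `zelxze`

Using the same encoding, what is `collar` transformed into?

The output letters match the input read backwards, each shifted +11: peach reversed is hcaep. The word is reversed, then every letter is shifted forward by 11.
On collar: reverse → ralloc; then shift: r+11=c, a+11=l, l+11=w, l+11=w, o+11=z, c+11=n.

clwwzn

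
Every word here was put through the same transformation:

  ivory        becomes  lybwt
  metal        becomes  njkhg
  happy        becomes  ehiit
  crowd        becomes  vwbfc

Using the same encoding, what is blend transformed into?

i(8)→l(11) and v(21)→y(24) fit y≡7x+7 (mod 26); the inverse of 7 mod 26 is 15. Treating letters as 0–25, the rule is x ↦ 7x + 7 (mod 26).
On blend: b(1)→7·1+7≡14=o; l(11)→7·11+7≡6=g; e(4)→7·4+7≡9=j; n(13)→7·13+7≡20=u; d(3)→7·3+7≡2=c (all mod 26).

ogjuc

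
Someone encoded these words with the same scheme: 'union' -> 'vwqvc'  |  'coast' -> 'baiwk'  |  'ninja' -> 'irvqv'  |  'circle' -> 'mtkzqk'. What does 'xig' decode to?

yap

The output letters match the input read backwards, each shifted +8: union reversed is noinu. Two steps: reverse the string, then apply a Caesar shift of +8.
Decoding xig: shift back: x−8=p, i−8=a, g−8=y → pay; then reverse → yap.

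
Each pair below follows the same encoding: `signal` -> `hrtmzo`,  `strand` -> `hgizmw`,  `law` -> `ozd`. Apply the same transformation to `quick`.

jfrxp

Each pair mirrors across the alphabet (s↔h, i↔r, g↔t): positions sum to 25. This is the alphabet-reversal cipher (Atbash): a becomes z, b becomes y, etc.
On quick: q↔j, u↔f, i↔r, c↔x, k↔p.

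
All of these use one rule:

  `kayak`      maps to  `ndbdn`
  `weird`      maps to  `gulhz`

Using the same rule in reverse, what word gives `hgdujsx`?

The output letters match the input read backwards, each shifted +3: kayak reversed is kayak. Read the word backwards and shift each letter +3.
Undoing it on hgdujsx: shift back: h−3=e, g−3=d, d−3=a, u−3=r, j−3=g, s−3=p, x−3=u → edargpu; then reverse → upgrade.

upgrade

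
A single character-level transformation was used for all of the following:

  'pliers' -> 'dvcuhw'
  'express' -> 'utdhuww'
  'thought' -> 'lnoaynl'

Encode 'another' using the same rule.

Treating letters as 0–25, the rule is x ↦ 15x + 12 (mod 26).
On another: a(0)→15·0+12≡12=m; n(13)→15·13+12≡25=z; o(14)→15·14+12≡14=o; t(19)→15·19+12≡11=l; h(7)→15·7+12≡13=n; e(4)→15·4+12≡20=u; r(17)→15·17+12≡7=h (all mod 26).

mzolnuh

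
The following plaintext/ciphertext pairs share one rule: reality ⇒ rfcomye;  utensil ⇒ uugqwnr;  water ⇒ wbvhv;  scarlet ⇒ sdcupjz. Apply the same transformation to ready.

rfcgc

In reality: r→r is +0, e→f is +1, a→c is +2, l→o is +3 — the shift increases by 1 each position. Each letter shifts forward by its position index (0, 1, 2, …) — the shift grows by one for each successive letter.
On ready: r+0=r, e+1=f, a+2=c, d+3=g, y+4=c.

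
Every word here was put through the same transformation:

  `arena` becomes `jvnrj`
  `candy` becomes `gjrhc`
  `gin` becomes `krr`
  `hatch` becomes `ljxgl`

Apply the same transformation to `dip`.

hrt

Vowels shift forward by 9 and consonants shift forward by 4.
On dip: d(cons)+4=h, i(vowel)+9=r, p(cons)+4=t.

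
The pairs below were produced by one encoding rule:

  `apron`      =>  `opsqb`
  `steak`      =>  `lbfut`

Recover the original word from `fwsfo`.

nerve

The output letters match the input read backwards, each shifted +1: apron reversed is norpa. Two steps: reverse the string, then apply a Caesar shift of +1.
Decoding fwsfo: shift back: f−1=e, w−1=v, s−1=r, f−1=e, o−1=n → evren; then reverse → nerve.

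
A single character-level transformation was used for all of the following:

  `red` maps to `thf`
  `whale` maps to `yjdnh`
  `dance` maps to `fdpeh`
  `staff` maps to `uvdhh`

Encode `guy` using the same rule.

The shift depends on letter class: consonant r→t is +2, but vowel e→h is +3. Vowels shift forward by 3 and consonants shift forward by 2.
For guy: g(cons)+2=i, u(vowel)+3=x, y(cons)+2=a.

ixa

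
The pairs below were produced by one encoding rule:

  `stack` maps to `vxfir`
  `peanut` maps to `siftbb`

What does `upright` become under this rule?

Letter i (0-indexed) is shifted by i+3, so successive shifts are 3, 4, 5, ….
Applying it to upright: u+3=x, p+4=t, r+5=w, i+6=o, g+7=n, h+8=p, t+9=c.

xtwonpc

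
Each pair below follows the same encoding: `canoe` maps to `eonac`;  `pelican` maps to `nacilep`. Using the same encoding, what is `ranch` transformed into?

The word is simply reversed.
Applying it to ranch: reverse → hcnar.

hcnar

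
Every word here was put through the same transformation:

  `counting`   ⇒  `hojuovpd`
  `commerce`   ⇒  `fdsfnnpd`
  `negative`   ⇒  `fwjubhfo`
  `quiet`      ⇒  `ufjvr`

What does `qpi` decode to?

Read the word backwards and shift each letter +1.
Decoding qpi: shift back: q−1=p, p−1=o, i−1=h → poh; then reverse → hop.

hop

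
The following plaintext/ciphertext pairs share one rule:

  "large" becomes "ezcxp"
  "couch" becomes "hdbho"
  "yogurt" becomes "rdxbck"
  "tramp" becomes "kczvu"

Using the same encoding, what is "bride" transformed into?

qcfyp

l(11)→e(4) and a(0)→z(25) fit y≡17x+25 (mod 26); the inverse of 17 mod 26 is 23. Treating letters as 0–25, the rule is x ↦ 17x + 25 (mod 26).
For bride: b(1)→17·1+25≡16=q; r(17)→17·17+25≡2=c; i(8)→17·8+25≡5=f; d(3)→17·3+25≡24=y; e(4)→17·4+25≡15=p (all mod 26).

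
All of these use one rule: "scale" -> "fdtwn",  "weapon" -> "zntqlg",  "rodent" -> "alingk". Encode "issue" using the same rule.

hffpn

s(18)→f(5) and c(2)→d(3) fit y≡5x+19 (mod 26); the inverse of 5 mod 26 is 21. Each letter's alphabet position (a=0..z=25) is mapped through 5·x+19 mod 26 — an affine cipher.
On issue: i(8)→5·8+19≡7=h; s(18)→5·18+19≡5=f; s(18)→5·18+19≡5=f; u(20)→5·20+19≡15=p; e(4)→5·4+19≡13=n (all mod 26).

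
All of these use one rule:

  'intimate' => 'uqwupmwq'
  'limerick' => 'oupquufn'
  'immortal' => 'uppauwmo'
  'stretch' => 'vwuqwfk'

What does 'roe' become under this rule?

The shift depends on letter class: consonant n→q is +3, but vowel i→u is +12. The rule splits by letter class: vowels +12, consonants +3.
Applying it to roe: r(cons)+3=u, o(vowel)+12=a, e(vowel)+12=q.

uaq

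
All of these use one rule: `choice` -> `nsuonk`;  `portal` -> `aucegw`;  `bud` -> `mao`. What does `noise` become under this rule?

The shift depends on letter class: consonant c→n is +11, but vowel o→u is +6. Vowels shift forward by 6 and consonants shift forward by 11.
For noise: n(cons)+11=y, o(vowel)+6=u, i(vowel)+6=o, s(cons)+11=d, e(vowel)+6=k.

yuodk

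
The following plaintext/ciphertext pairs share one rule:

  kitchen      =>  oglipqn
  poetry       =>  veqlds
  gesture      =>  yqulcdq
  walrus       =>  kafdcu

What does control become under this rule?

ienldef

Treating letters as 0–25, the rule is x ↦ 17x + 0 (mod 26).
For control: c(2)→17·2+0≡8=i; o(14)→17·14+0≡4=e; n(13)→17·13+0≡13=n; t(19)→17·19+0≡11=l; r(17)→17·17+0≡3=d; o(14)→17·14+0≡4=e; l(11)→17·11+0≡5=f (all mod 26).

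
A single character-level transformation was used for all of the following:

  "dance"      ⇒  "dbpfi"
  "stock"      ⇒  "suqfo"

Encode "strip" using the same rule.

sutlt

In dance: d→d is +0, a→b is +1, n→p is +2, c→f is +3 — the shift increases by 1 each position. Each letter shifts forward by its position index (0, 1, 2, …) — the shift grows by one for each successive letter.
For strip: s+0=s, t+1=u, r+2=t, i+3=l, p+4=t.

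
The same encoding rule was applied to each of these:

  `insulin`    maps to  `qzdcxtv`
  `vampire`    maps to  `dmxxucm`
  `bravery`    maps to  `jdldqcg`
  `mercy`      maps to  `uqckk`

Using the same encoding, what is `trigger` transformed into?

bdtospz

Shifts by position in insulin: pos 0: i→q (+8), pos 1: n→z (+12), pos 2: s→d (+11), pos 3: u→c (+8), pos 4: l→x (+12), pos 5: i→t (+11) — repeating every 3. The shifts repeat in a cycle of length 3: positions 0,1,… shift by +8, +12, +11, then the pattern repeats.
For trigger: t+8=b, r+12=d, i+11=t, g+8=o, g+12=s, e+11=p, r+8=z.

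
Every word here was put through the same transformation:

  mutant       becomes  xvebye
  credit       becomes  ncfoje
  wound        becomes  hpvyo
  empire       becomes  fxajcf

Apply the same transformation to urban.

The shift depends on letter class: consonant m→x is +11, but vowel u→v is +1. Vowels shift forward by 1 and consonants shift forward by 11.
For urban: u(vowel)+1=v, r(cons)+11=c, b(cons)+11=m, a(vowel)+1=b, n(cons)+11=y.

vcmby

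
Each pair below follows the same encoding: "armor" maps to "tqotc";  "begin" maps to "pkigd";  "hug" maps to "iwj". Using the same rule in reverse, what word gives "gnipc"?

The output letters match the input read backwards, each shifted +2: armor reversed is romra. Read the word backwards and shift each letter +2.
Reversing it on gnipc: shift back: g−2=e, n−2=l, i−2=g, p−2=n, c−2=a → elgna; then reverse → angle.

angle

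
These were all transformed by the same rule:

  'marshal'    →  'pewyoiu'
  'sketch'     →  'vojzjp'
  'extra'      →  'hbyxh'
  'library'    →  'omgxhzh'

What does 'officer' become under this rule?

In marshal: m→p is +3, a→e is +4, r→w is +5, s→y is +6 — the shift increases by 1 each position. Each letter shifts forward by (position + 3), i.e. 3, 4, 5, … — the shift grows by one for each successive letter.
On officer: o+3=r, f+4=j, f+5=k, i+6=o, c+7=j, e+8=m, r+9=a.

rjkojma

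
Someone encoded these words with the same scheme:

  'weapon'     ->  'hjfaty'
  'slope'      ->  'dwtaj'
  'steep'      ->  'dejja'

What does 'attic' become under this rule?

The shift depends on letter class: consonant w→h is +11, but vowel e→j is +5. Vowels shift forward by 5 and consonants shift forward by 11.
For attic: a(vowel)+5=f, t(cons)+11=e, t(cons)+11=e, i(vowel)+5=n, c(cons)+11=n.

feenn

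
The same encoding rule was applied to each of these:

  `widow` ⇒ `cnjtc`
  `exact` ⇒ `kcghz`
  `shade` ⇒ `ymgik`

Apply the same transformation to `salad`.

yfrfj

Shifts by position in widow: pos 0: w→c (+6), pos 1: i→n (+5), pos 2: d→j (+6), pos 3: o→t (+5) — repeating every 2. It's a Vigenère-style cipher with numeric key [6,5]: position i shifts by key[i mod 2].
Applying it to salad: s+6=y, a+5=f, l+6=r, a+5=f, d+6=j.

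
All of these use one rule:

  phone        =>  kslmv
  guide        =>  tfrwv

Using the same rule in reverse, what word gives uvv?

Each pair mirrors across the alphabet (p↔k, h↔s, o↔l): positions sum to 25. Letters are reflected about the middle of the alphabet (position → 25−position): Atbash.
Undoing it on uvv: u↔f, v↔e, v↔e.

fee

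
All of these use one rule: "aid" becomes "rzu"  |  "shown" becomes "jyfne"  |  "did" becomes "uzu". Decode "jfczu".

Every letter moves 17 places later in the alphabet, wrapping around z→a.
Undoing it on jfczu: j−17=s, f−17=o, c−17=l, z−17=i, u−17=d.

solid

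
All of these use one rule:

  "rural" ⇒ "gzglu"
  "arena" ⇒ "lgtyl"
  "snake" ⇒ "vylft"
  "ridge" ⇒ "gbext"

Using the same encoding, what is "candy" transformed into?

plyeh

r(17)→g(6) and u(20)→z(25) fit y≡15x+11 (mod 26); the inverse of 15 mod 26 is 7. This is an affine cipher: with a=0,…,z=25, each position x becomes (15x+11) mod 26.
For candy: c(2)→15·2+11≡15=p; a(0)→15·0+11≡11=l; n(13)→15·13+11≡24=y; d(3)→15·3+11≡4=e; y(24)→15·24+11≡7=h (all mod 26).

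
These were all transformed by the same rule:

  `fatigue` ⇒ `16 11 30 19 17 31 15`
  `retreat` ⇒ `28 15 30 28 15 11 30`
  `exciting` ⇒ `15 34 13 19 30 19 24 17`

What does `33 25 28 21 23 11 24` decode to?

workman

f is letter #6 and maps to 16: an offset of 10. Each letter is replaced by its alphabet position (a=1..z=26) + 10.
Reversing it on 33 25 28 21 23 11 24: 33→(33−10)÷1=23=w, 25→(25−10)÷1=15=o, 28→(28−10)÷1=18=r, 21→(21−10)÷1=11=k, 23→(23−10)÷1=13=m, 11→(11−10)÷1=1=a, 24→(24−10)÷1=14=n.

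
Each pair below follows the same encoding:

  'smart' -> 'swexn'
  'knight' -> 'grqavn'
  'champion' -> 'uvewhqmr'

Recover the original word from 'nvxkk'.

s(18)→s(18) and m(12)→w(22) fit y≡21x+4 (mod 26); the inverse of 21 mod 26 is 5. Treating letters as 0–25, the rule is x ↦ 21x + 4 (mod 26).
Undoing it on nvxkk: n(13)→5·(13−4)≡19=t; v(21)→5·(21−4)≡7=h; x(23)→5·(23−4)≡17=r; k(10)→5·(10−4)≡4=e; k(10)→5·(10−4)≡4=e (all mod 26).

three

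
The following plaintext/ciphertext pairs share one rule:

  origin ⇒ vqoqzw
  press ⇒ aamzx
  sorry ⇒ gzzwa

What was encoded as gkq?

icy

The output letters match the input read backwards, each shifted +8: origin reversed is nigiro. Read the word backwards and shift each letter +8.
Reversing it on gkq: shift back: g−8=y, k−8=c, q−8=i → yci; then reverse → icy.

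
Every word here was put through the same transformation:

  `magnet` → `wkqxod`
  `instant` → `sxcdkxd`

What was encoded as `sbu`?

irk

Compare letters: m→w is +10, a→k is +10, g→q is +10 — a constant shift. Each letter is shifted forward by 10 in the alphabet (a Caesar shift of +10).
Reversing it on sbu: s−10=i, b−10=r, u−10=k.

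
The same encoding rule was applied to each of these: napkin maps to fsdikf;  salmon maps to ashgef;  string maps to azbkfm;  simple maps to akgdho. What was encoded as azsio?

stake

n(13)→f(5) and a(0)→s(18) fit y≡25x+18 (mod 26); the inverse of 25 mod 26 is 25. Each letter's alphabet position (a=0..z=25) is mapped through 25·x+18 mod 26 — an affine cipher.
Decoding azsio: a(0)→25·(0−18)≡18=s; z(25)→25·(25−18)≡19=t; s(18)→25·(18−18)≡0=a; i(8)→25·(8−18)≡10=k; o(14)→25·(14−18)≡4=e (all mod 26).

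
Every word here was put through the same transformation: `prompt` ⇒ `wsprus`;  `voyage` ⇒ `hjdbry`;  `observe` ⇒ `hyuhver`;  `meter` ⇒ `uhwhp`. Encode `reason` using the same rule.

qrvdhu

The output letters match the input read backwards, each shifted +3: prompt reversed is tpmorp. Two steps: reverse the string, then apply a Caesar shift of +3.
For reason: reverse → nosaer; then shift: n+3=q, o+3=r, s+3=v, a+3=d, e+3=h, r+3=u.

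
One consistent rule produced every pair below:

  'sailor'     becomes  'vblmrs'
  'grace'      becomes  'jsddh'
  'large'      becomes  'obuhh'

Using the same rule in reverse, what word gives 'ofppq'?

lemon

The shifts repeat in a cycle of length 2: positions 0,1,… shift by +3, +1, then the pattern repeats.
Decoding ofppq: o−3=l, f−1=e, p−3=m, p−1=o, q−3=n.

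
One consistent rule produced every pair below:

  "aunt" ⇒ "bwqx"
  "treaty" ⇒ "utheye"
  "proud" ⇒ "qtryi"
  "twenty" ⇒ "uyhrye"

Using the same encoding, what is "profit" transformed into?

qtrjnz

In aunt: a→b is +1, u→w is +2, n→q is +3, t→x is +4 — the shift increases by 1 each position. The shift increases by 1 at each position, starting from +1: 1, 2, 3, ….
On profit: p+1=q, r+2=t, o+3=r, f+4=j, i+5=n, t+6=z.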